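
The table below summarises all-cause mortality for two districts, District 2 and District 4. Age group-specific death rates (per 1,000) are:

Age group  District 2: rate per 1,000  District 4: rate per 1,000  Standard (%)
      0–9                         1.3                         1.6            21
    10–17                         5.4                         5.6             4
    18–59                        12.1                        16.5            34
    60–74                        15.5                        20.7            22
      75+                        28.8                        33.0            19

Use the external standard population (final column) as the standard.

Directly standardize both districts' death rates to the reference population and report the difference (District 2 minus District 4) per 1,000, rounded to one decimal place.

Standard weights: 0.21, 0.04, 0.34, 0.22, 0.19.
District 2: 0.2100×1.3 + 0.0400×5.4 + 0.3400×12.1 + 0.2200×15.5 + 0.1900×28.8 = 13.4850 per 1,000.
District 4: 0.2100×1.6 + 0.0400×5.6 + 0.3400×16.5 + 0.2200×20.7 + 0.1900×33.0 = 16.9940 per 1,000.
Difference = 13.4850 − 16.9940 = -3.5090.

-3.5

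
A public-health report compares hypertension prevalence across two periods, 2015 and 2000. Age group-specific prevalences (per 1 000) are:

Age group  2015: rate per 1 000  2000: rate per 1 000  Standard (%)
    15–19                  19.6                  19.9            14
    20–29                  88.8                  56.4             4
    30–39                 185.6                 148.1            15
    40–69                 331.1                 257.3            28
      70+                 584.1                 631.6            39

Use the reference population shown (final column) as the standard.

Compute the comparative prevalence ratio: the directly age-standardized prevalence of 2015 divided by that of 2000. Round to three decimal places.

Standard weights: 0.14, 0.04, 0.15, 0.28, 0.39.
2015: 0.1400×19.6 + 0.0400×88.8 + 0.1500×185.6 + 0.2800×331.1 + 0.3900×584.1 = 354.6430 per 1 000.
2000: 0.1400×19.9 + 0.0400×56.4 + 0.1500×148.1 + 0.2800×257.3 + 0.3900×631.6 = 345.6250 per 1 000.
Ratio = 354.6430 ÷ 345.6250 = 1.02609.

1.026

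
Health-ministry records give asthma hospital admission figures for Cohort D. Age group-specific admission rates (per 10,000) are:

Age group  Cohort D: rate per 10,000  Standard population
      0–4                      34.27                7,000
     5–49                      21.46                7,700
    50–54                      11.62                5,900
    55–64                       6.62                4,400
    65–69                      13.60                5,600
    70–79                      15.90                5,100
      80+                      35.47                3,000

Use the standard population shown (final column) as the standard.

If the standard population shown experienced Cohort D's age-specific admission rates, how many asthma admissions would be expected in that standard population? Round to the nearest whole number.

77

Expected asthma admissions = Σ (standard pop × age-specific rate ÷ 10,000)
= 7,000×34.27/10,000 + 7,700×21.46/10,000 + 5,900×11.62/10,000 + 4,400×6.62/10,000 + 5,600×13.60/10,000 + 5,100×15.90/10,000 + 3,000×35.47/10,000
= 23.99 + 16.52 + 6.86 + 2.91 + 7.62 + 8.11 + 10.64 = 76.65.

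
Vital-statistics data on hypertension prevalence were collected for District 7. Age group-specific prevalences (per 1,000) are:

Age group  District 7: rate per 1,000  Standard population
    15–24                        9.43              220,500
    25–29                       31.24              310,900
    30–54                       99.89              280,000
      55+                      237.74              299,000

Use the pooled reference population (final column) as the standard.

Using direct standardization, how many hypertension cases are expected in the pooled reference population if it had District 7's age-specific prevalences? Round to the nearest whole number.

Expected hypertension cases = Σ (standard pop × age-specific rate ÷ 1,000)
= 220,500×9.43/1,000 + 310,900×31.24/1,000 + 280,000×99.89/1,000 + 299,000×237.74/1,000
= 2079.32 + 9712.52 + 27969.20 + 71084.26 = 110845.29.

110845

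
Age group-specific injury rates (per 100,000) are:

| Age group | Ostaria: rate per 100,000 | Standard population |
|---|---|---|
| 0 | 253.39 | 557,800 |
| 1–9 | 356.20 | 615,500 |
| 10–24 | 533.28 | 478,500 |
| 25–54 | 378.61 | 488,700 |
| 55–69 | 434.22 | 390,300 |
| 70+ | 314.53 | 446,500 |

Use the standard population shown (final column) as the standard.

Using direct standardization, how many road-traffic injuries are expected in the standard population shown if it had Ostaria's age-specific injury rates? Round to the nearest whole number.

11107

Expected road-traffic injuries = Σ (standard pop × age-specific rate ÷ 100,000)
= 557,800×253.39/100,000 + 615,500×356.20/100,000 + 478,500×533.28/100,000 + 488,700×378.61/100,000 + 390,300×434.22/100,000 + 446,500×314.53/100,000
= 1413.41 + 2192.41 + 2551.74 + 1850.27 + 1694.76 + 1404.38 = 11106.97.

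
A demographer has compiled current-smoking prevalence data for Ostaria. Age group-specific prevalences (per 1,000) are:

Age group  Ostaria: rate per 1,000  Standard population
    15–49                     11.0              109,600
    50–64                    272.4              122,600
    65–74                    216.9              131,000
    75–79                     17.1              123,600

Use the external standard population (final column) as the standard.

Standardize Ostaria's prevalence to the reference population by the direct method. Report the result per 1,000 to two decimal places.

Standard total = 486,800; weights = 0.2251, 0.2518, 0.2691, 0.2539.
Standardized rate: 0.2251×11.0 + 0.2518×272.4 + 0.2691×216.9 + 0.2539×17.1 = 133.7907 per 1,000.

133.79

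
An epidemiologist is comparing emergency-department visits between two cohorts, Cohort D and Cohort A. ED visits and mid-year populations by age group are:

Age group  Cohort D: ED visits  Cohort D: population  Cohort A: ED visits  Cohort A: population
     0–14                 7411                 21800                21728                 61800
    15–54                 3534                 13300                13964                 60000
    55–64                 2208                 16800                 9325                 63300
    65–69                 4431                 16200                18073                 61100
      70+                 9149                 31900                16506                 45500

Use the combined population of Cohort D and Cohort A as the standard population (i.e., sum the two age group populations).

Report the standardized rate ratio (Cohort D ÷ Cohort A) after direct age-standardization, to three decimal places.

Age-specific rates per 1000 for Cohort D: 339.954, 265.714, 131.429, 273.519, 286.803.
For Cohort A: 351.586, 232.733, 147.314, 295.794, 362.769.
Combined standard total = 391700; weights = 0.2134, 0.1871, 0.2045, 0.1973, 0.1976.
Cohort D: 0.2134×339.954 + 0.1871×265.714 + 0.2045×131.429 + 0.1973×273.519 + 0.1976×286.803 = 259.8058 per 1000.
Cohort A: 0.2134×351.586 + 0.1871×232.733 + 0.2045×147.314 + 0.1973×295.794 + 0.1976×362.769 = 278.7720 per 1000.
Ratio = 259.8058 ÷ 278.7720 = 0.93197.

0.932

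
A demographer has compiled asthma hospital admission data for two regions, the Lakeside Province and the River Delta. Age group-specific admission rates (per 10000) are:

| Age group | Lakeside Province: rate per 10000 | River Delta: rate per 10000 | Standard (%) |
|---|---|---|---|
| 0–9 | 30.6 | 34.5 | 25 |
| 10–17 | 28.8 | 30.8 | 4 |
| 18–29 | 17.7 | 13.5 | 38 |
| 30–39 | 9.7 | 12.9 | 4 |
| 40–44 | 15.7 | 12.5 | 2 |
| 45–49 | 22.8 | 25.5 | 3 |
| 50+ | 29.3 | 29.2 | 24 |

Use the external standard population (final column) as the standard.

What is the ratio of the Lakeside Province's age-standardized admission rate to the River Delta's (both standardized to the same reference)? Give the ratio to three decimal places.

Standard weights: 0.25, 0.04, 0.38, 0.04, 0.02, 0.03, 0.24.
The Lakeside Province: 0.2500×30.6 + 0.0400×28.8 + 0.3800×17.7 + 0.0400×9.7 + 0.0200×15.7 + 0.0300×22.8 + 0.2400×29.3 = 23.9460 per 10000.
The River Delta: 0.2500×34.5 + 0.0400×30.8 + 0.3800×13.5 + 0.0400×12.9 + 0.0200×12.5 + 0.0300×25.5 + 0.2400×29.2 = 23.5260 per 10000.
Ratio = 23.9460 ÷ 23.5260 = 1.01785.

1.018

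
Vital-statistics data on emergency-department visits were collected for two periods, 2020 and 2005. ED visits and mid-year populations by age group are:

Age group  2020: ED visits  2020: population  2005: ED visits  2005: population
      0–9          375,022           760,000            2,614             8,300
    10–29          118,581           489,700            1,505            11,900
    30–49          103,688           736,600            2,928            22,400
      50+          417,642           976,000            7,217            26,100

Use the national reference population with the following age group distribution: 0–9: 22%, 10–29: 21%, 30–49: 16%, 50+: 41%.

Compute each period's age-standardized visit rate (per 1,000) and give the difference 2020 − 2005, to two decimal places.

127.25

Age-specific rates per 1,000 for 2020: 493.450, 242.150, 140.766, 427.912.
For 2005: 314.940, 126.471, 130.714, 276.513.
Standard weights: 0.22, 0.21, 0.16, 0.41.
2020: 0.2200×493.450 + 0.2100×242.150 + 0.1600×140.766 + 0.4100×427.912 = 357.3769 per 1,000.
2005: 0.2200×314.940 + 0.2100×126.471 + 0.1600×130.714 + 0.4100×276.513 = 230.1304 per 1,000.
Difference = 357.3769 − 230.1304 = 127.2466.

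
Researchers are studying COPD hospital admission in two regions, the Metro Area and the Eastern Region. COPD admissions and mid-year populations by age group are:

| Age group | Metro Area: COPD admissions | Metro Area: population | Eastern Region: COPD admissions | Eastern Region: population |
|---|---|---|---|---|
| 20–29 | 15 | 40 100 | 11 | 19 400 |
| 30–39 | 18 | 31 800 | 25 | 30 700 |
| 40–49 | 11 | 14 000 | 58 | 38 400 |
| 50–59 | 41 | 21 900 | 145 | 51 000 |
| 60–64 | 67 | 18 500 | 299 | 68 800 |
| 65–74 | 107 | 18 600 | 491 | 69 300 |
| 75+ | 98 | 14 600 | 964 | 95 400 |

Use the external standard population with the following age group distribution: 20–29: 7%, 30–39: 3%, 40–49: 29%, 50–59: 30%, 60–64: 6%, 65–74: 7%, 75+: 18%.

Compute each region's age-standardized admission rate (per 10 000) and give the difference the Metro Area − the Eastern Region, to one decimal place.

Age-specific rates per 10 000 for the Metro Area: 3.74, 5.66, 7.86, 18.72, 36.22, 57.53, 67.12.
For the Eastern Region: 5.67, 8.14, 15.10, 28.43, 43.46, 70.85, 101.05.
Standard weights: 0.07, 0.03, 0.29, 0.30, 0.06, 0.07, 0.18.
The Metro Area: 0.0700×3.74 + 0.0300×5.66 + 0.2900×7.86 + 0.3000×18.72 + 0.0600×36.22 + 0.0700×57.53 + 0.1800×67.12 = 26.6087 per 10 000.
The Eastern Region: 0.0700×5.67 + 0.0300×8.14 + 0.2900×15.10 + 0.3000×28.43 + 0.0600×43.46 + 0.0700×70.85 + 0.1800×101.05 = 39.3067 per 10 000.
Difference = 26.6087 − 39.3067 = -12.6979.

-12.7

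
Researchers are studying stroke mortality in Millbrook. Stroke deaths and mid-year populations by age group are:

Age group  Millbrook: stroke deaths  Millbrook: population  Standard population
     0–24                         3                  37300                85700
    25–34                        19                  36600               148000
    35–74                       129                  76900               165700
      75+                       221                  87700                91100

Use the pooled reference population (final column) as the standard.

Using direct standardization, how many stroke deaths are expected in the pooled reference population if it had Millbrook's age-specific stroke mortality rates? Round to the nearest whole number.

Age-specific rates per 100000 for Millbrook: 8.04, 51.91, 167.75, 252.00.
Expected stroke deaths = Σ (standard pop × age-specific rate ÷ 100000)
= 85700×8.04/100000 + 148000×51.91/100000 + 165700×167.75/100000 + 91100×252.00/100000
= 6.89 + 76.83 + 277.96 + 229.57 = 591.25.

591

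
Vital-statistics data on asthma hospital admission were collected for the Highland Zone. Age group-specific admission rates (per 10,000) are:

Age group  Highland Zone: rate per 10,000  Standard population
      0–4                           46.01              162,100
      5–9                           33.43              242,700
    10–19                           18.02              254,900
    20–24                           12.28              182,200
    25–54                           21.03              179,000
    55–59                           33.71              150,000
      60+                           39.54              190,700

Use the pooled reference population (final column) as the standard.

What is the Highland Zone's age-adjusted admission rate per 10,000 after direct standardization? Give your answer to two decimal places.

28.47

Standard total = 1,361,600; weights = 0.1191, 0.1782, 0.1872, 0.1338, 0.1315, 0.1102, 0.1401.
Standardized rate: 0.1191×46.01 + 0.1782×33.43 + 0.1872×18.02 + 0.1338×12.28 + 0.1315×21.03 + 0.1102×33.71 + 0.1401×39.54 = 28.4691 per 10,000.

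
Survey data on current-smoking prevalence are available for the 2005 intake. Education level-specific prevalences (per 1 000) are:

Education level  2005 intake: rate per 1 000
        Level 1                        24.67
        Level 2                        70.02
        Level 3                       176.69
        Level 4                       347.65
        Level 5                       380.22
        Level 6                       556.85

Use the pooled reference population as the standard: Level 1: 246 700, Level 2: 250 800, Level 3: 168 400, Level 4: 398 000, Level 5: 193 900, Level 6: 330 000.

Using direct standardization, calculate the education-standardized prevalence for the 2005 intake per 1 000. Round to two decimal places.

282.94

Standard total = 1 587 800; weights = 0.1554, 0.1580, 0.1061, 0.2507, 0.1221, 0.2078.
Standardized rate: 0.1554×24.67 + 0.1580×70.02 + 0.1061×176.69 + 0.2507×347.65 + 0.1221×380.22 + 0.2078×556.85 = 282.9396 per 1 000.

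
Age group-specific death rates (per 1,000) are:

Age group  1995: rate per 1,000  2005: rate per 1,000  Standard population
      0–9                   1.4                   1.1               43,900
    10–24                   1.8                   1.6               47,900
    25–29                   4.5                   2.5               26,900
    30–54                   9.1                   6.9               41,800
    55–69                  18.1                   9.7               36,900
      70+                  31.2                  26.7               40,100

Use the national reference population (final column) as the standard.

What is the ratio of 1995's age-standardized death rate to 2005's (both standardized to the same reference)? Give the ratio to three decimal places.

1.345

Standard total = 237,500; weights = 0.1848, 0.2017, 0.1133, 0.1760, 0.1554, 0.1688.
1995: 0.1848×1.4 + 0.2017×1.8 + 0.1133×4.5 + 0.1760×9.1 + 0.1554×18.1 + 0.1688×31.2 = 10.8131 per 1,000.
2005: 0.1848×1.1 + 0.2017×1.6 + 0.1133×2.5 + 0.1760×6.9 + 0.1554×9.7 + 0.1688×26.7 = 8.0387 per 1,000.
Ratio = 10.8131 ÷ 8.0387 = 1.34513.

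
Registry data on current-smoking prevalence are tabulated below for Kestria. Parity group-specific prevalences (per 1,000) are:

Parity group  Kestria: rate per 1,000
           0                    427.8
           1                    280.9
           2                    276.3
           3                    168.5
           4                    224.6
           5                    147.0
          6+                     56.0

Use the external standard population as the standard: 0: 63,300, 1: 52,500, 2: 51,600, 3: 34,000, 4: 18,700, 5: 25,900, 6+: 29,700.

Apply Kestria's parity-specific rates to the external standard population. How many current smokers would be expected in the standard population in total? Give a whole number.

71484

Expected current smokers = Σ (standard pop × parity-specific rate ÷ 1,000)
= 63,300×427.8/1,000 + 52,500×280.9/1,000 + 51,600×276.3/1,000 + 34,000×168.5/1,000 + 18,700×224.6/1,000 + 25,900×147.0/1,000 + 29,700×56.0/1,000
= 27079.74 + 14747.25 + 14257.08 + 5729.00 + 4200.02 + 3807.30 + 1663.20 = 71483.59.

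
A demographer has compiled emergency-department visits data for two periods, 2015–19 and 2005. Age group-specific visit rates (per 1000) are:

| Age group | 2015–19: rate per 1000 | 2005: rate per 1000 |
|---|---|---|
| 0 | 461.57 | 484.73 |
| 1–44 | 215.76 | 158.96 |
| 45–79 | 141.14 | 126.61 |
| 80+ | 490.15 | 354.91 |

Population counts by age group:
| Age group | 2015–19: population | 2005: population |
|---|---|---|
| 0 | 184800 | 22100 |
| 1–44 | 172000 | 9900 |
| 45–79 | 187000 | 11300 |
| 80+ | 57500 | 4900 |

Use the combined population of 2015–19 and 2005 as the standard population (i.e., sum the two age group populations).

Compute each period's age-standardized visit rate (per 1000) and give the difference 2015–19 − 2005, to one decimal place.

26.0

Combined standard total = 649500; weights = 0.3186, 0.2801, 0.3053, 0.0961.
2015–19: 0.3186×461.57 + 0.2801×215.76 + 0.3053×141.14 + 0.0961×490.15 = 297.6428 per 1000.
2005: 0.3186×484.73 + 0.2801×158.96 + 0.3053×126.61 + 0.0961×354.91 = 271.6838 per 1000.
Difference = 297.6428 − 271.6838 = 25.9590.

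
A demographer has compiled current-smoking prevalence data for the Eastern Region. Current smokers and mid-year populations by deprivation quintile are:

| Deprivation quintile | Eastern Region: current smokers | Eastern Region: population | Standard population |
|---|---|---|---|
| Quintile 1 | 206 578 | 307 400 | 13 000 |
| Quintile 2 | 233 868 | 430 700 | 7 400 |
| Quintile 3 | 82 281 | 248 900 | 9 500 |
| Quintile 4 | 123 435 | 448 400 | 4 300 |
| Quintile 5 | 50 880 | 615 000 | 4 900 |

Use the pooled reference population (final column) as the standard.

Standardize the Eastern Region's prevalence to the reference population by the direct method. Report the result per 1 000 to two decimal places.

447.16

Deprivation-specific rates per 1 000 for the Eastern Region: 672.017, 542.995, 330.579, 275.279, 82.732.
Standard total = 39 100; weights = 0.3325, 0.1893, 0.2430, 0.1100, 0.1253.
Standardized rate: 0.3325×672.017 + 0.1893×542.995 + 0.2430×330.579 + 0.1100×275.279 + 0.1253×82.732 = 447.1602 per 1 000.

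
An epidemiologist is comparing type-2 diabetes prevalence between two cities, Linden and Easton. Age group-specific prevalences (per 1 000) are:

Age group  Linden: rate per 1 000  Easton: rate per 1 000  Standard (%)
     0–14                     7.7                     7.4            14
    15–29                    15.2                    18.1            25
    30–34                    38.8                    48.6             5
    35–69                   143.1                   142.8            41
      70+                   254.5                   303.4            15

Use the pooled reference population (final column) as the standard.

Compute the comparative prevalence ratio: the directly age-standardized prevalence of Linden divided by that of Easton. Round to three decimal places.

0.925

Standard weights: 0.14, 0.25, 0.05, 0.41, 0.15.
Linden: 0.1400×7.7 + 0.2500×15.2 + 0.0500×38.8 + 0.4100×143.1 + 0.1500×254.5 = 103.6640 per 1 000.
Easton: 0.1400×7.4 + 0.2500×18.1 + 0.0500×48.6 + 0.4100×142.8 + 0.1500×303.4 = 112.0490 per 1 000.
Ratio = 103.6640 ÷ 112.0490 = 0.92517.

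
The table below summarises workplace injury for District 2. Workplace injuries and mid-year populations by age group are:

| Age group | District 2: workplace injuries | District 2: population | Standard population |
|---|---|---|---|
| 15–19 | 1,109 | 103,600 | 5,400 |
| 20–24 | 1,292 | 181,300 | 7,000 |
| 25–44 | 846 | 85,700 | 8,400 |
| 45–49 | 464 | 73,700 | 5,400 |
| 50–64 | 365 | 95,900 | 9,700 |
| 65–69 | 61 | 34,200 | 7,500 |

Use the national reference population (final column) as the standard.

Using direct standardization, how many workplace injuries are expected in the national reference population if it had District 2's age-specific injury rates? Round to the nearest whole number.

Age-specific rates per 10,000 for District 2: 107.05, 71.26, 98.72, 62.96, 38.06, 17.84.
Expected workplace injuries = Σ (standard pop × age-specific rate ÷ 10,000)
= 5,400×107.05/10,000 + 7,000×71.26/10,000 + 8,400×98.72/10,000 + 5,400×62.96/10,000 + 9,700×38.06/10,000 + 7,500×17.84/10,000
= 57.81 + 49.88 + 82.92 + 34.00 + 36.92 + 13.38 = 274.90.

275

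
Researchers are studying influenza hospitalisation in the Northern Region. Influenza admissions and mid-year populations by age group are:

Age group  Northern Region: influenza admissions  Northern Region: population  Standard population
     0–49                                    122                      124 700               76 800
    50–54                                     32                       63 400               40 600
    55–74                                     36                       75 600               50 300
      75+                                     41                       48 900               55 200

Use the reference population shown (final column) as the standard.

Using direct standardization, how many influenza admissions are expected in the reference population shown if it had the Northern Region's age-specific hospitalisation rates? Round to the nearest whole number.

166

Age-specific rates per 100 000 for the Northern Region: 97.83, 50.47, 47.62, 83.84.
Expected influenza admissions = Σ (standard pop × age-specific rate ÷ 100 000)
= 76 800×97.83/100 000 + 40 600×50.47/100 000 + 50 300×47.62/100 000 + 55 200×83.84/100 000
= 75.14 + 20.49 + 23.95 + 46.28 = 165.86.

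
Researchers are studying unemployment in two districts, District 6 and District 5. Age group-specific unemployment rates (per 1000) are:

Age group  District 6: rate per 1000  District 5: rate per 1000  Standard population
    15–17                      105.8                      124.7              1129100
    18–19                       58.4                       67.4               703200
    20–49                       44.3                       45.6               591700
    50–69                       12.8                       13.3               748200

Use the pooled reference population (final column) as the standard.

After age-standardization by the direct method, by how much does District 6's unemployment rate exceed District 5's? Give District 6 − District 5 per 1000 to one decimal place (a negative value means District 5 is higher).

Standard total = 3172200; weights = 0.3559, 0.2217, 0.1865, 0.2359.
District 6: 0.3559×105.8 + 0.2217×58.4 + 0.1865×44.3 + 0.2359×12.8 = 61.8861 per 1000.
District 5: 0.3559×124.7 + 0.2217×67.4 + 0.1865×45.6 + 0.2359×13.3 = 70.9687 per 1000.
Difference = 61.8861 − 70.9687 = -9.0827.

-9.1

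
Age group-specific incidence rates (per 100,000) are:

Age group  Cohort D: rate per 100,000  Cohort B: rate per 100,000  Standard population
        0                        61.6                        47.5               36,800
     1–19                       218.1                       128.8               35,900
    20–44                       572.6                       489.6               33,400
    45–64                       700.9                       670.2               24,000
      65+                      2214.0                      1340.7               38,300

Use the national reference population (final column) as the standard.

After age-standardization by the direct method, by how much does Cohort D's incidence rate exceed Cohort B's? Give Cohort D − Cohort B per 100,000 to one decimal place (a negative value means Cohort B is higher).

241.6

Standard total = 168,400; weights = 0.2185, 0.2132, 0.1983, 0.1425, 0.2274.
Cohort D: 0.2185×61.6 + 0.2132×218.1 + 0.1983×572.6 + 0.1425×700.9 + 0.2274×2214.0 = 776.9555 per 100,000.
Cohort B: 0.2185×47.5 + 0.2132×128.8 + 0.1983×489.6 + 0.1425×670.2 + 0.2274×1340.7 = 535.3811 per 100,000.
Difference = 776.9555 − 535.3811 = 241.5745.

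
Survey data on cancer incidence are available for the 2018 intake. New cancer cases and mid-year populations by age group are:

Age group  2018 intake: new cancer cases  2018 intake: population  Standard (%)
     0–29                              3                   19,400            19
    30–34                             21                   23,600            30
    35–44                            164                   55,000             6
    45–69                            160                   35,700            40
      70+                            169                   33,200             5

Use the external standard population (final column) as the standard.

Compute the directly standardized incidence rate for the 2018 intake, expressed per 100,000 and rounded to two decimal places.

252.25

Age-specific rates per 100,000 for the 2018 intake: 15.46, 88.98, 298.18, 448.18, 509.04.
Standard weights: 0.19, 0.30, 0.06, 0.40, 0.05.
Standardized rate: 0.1900×15.46 + 0.3000×88.98 + 0.0600×298.18 + 0.4000×448.18 + 0.0500×509.04 = 252.2475 per 100,000.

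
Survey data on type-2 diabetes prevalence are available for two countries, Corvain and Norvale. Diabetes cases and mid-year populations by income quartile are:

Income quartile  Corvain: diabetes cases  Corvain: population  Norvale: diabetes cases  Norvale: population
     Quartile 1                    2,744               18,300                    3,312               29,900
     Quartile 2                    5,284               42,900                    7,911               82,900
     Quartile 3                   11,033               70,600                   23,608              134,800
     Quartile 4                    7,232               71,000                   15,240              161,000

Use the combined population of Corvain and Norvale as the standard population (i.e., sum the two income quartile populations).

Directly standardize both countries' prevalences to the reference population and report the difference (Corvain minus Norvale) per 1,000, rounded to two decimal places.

5.19

Income-specific rates per 1,000 for Corvain: 149.945, 123.170, 156.275, 101.859.
For Norvale: 110.769, 95.428, 175.134, 94.658.
Combined standard total = 611,400; weights = 0.0788, 0.2058, 0.3360, 0.3795.
Corvain: 0.0788×149.945 + 0.2058×123.170 + 0.3360×156.275 + 0.3795×101.859 = 128.3159 per 1,000.
Norvale: 0.0788×110.769 + 0.2058×95.428 + 0.3360×175.134 + 0.3795×94.658 = 123.1225 per 1,000.
Difference = 128.3159 − 123.1225 = 5.1934.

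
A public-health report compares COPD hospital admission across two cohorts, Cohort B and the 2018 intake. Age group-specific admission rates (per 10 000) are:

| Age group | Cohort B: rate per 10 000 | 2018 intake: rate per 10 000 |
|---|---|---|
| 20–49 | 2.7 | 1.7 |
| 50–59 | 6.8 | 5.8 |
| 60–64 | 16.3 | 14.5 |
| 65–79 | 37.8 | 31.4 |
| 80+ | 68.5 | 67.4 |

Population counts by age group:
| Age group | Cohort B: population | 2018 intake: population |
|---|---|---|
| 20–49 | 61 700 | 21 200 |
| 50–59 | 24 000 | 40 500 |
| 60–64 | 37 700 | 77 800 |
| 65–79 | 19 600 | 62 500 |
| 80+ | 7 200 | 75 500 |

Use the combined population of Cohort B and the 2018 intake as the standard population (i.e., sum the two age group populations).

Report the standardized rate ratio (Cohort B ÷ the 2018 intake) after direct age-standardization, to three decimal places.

Combined standard total = 427 700; weights = 0.1938, 0.1508, 0.2700, 0.1920, 0.1934.
Cohort B: 0.1938×2.7 + 0.1508×6.8 + 0.2700×16.3 + 0.1920×37.8 + 0.1934×68.5 = 26.4517 per 10 000.
The 2018 intake: 0.1938×1.7 + 0.1508×5.8 + 0.2700×14.5 + 0.1920×31.4 + 0.1934×67.4 = 24.1798 per 10 000.
Ratio = 26.4517 ÷ 24.1798 = 1.09396.

1.094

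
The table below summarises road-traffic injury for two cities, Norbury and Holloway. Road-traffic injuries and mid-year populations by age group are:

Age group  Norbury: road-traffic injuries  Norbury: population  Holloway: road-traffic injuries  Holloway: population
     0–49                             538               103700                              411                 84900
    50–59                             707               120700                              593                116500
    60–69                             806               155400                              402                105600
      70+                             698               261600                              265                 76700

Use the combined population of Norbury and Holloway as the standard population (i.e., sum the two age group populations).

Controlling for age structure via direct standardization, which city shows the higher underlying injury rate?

Age-specific rates per 100000 for Norbury: 518.80, 585.75, 518.66, 266.82.
For Holloway: 484.10, 509.01, 380.68, 345.50.
Combined standard total = 1025100; weights = 0.1840, 0.2314, 0.2546, 0.3300.
Norbury: 0.1840×518.80 + 0.2314×585.75 + 0.2546×518.66 + 0.3300×266.82 = 451.0995 per 100000.
Holloway: 0.1840×484.10 + 0.2314×509.01 + 0.2546×380.68 + 0.3300×345.50 = 417.7936 per 100000.
The crude rates (428.59 vs 435.50) would put Holloway higher, but that reflects its age composition; once standardized to a common age structure, Norbury has the higher underlying rate.

Norbury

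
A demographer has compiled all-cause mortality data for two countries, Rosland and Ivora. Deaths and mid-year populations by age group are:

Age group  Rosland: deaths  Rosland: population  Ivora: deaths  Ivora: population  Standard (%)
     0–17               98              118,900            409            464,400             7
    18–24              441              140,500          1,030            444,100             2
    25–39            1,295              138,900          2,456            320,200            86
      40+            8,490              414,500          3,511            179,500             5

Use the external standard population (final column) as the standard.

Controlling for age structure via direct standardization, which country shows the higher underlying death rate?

Rosland

Age-specific rates per 100,000 for Rosland: 82.42, 313.88, 932.33, 2048.25.
For Ivora: 88.07, 231.93, 767.02, 1955.99.
Standard weights: 0.07, 0.02, 0.86, 0.05.
Rosland: 0.0700×82.42 + 0.0200×313.88 + 0.8600×932.33 + 0.0500×2048.25 = 916.2595 per 100,000.
Ivora: 0.0700×88.07 + 0.0200×231.93 + 0.8600×767.02 + 0.0500×1955.99 = 768.2407 per 100,000.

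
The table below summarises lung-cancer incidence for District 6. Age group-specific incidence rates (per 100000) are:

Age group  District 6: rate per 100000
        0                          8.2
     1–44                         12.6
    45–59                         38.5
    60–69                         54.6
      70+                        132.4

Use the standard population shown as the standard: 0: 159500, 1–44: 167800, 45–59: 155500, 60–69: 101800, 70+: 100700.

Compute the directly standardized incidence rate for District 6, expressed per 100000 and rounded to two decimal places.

Standard total = 685300; weights = 0.2327, 0.2449, 0.2269, 0.1485, 0.1469.
Standardized rate: 0.2327×8.2 + 0.2449×12.6 + 0.2269×38.5 + 0.1485×54.6 + 0.1469×132.4 = 41.2956 per 100000.

41.30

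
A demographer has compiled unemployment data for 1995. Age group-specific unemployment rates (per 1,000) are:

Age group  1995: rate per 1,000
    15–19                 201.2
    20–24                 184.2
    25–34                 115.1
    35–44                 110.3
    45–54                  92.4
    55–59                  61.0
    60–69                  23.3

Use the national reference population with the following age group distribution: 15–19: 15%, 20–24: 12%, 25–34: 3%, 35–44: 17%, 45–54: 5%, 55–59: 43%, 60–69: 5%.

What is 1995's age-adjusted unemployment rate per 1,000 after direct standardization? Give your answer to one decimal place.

106.5

Standard weights: 0.15, 0.12, 0.03, 0.17, 0.05, 0.43, 0.05.
Standardized rate: 0.1500×201.2 + 0.1200×184.2 + 0.0300×115.1 + 0.1700×110.3 + 0.0500×92.4 + 0.4300×61.0 + 0.0500×23.3 = 106.5030 per 1,000.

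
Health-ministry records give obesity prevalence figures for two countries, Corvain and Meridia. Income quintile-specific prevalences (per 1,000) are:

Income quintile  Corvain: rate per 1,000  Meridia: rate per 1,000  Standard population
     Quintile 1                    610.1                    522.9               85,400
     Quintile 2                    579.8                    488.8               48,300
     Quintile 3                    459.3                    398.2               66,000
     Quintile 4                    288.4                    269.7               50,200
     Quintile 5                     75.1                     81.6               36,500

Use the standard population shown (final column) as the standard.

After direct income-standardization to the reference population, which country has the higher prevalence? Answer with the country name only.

Standard total = 286,400; weights = 0.2982, 0.1686, 0.2304, 0.1753, 0.1274.
Corvain: 0.2982×610.1 + 0.1686×579.8 + 0.2304×459.3 + 0.1753×288.4 + 0.1274×75.1 = 445.6687 per 1,000.
Meridia: 0.2982×522.9 + 0.1686×488.8 + 0.2304×398.2 + 0.1753×269.7 + 0.1274×81.6 = 387.7906 per 1,000.

Corvain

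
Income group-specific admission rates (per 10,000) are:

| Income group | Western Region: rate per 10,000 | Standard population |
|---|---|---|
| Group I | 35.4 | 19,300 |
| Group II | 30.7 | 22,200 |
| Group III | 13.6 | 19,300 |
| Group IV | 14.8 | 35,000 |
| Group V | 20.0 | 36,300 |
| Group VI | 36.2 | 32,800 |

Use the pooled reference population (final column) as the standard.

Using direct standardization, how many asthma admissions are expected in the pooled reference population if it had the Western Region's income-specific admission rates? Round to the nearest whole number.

Expected asthma admissions = Σ (standard pop × income-specific rate ÷ 10,000)
= 19,300×35.4/10,000 + 22,200×30.7/10,000 + 19,300×13.6/10,000 + 35,000×14.8/10,000 + 36,300×20.0/10,000 + 32,800×36.2/10,000
= 68.32 + 68.15 + 26.25 + 51.80 + 72.60 + 118.74 = 405.86.

406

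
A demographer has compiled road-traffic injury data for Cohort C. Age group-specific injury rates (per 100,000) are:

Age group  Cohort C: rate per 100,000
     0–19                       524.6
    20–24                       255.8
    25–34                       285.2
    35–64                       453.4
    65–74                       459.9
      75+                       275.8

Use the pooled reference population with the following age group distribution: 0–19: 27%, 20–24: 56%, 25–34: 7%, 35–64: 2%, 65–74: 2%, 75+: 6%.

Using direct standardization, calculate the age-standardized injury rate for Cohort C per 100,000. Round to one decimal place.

339.7

Standard weights: 0.27, 0.56, 0.07, 0.02, 0.02, 0.06.
Standardized rate: 0.2700×524.6 + 0.5600×255.8 + 0.0700×285.2 + 0.0200×453.4 + 0.0200×459.9 + 0.0600×275.8 = 339.6680 per 100,000.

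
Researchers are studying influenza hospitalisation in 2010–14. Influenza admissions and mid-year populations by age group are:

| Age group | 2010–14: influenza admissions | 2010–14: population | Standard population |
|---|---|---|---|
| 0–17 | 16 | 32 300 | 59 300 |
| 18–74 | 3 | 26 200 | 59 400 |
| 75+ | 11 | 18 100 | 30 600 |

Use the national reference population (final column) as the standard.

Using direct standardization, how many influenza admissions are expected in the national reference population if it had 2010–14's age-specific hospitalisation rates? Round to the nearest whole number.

Age-specific rates per 100 000 for 2010–14: 49.54, 11.45, 60.77.
Expected influenza admissions = Σ (standard pop × age-specific rate ÷ 100 000)
= 59 300×49.54/100 000 + 59 400×11.45/100 000 + 30 600×60.77/100 000
= 29.37 + 6.80 + 18.60 = 54.77.

55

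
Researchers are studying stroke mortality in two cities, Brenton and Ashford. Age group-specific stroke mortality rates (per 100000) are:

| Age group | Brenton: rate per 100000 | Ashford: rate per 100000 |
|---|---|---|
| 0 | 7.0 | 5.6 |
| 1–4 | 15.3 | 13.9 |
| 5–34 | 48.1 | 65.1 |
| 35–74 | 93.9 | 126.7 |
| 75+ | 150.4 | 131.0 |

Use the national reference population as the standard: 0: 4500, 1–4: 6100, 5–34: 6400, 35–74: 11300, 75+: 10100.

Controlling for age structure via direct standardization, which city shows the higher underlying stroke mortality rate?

Standard total = 38400; weights = 0.1172, 0.1589, 0.1667, 0.2943, 0.2630.
Brenton: 0.1172×7.0 + 0.1589×15.3 + 0.1667×48.1 + 0.2943×93.9 + 0.2630×150.4 = 78.4578 per 100000.
Ashford: 0.1172×5.6 + 0.1589×13.9 + 0.1667×65.1 + 0.2943×126.7 + 0.2630×131.0 = 85.4542 per 100000.

Ashford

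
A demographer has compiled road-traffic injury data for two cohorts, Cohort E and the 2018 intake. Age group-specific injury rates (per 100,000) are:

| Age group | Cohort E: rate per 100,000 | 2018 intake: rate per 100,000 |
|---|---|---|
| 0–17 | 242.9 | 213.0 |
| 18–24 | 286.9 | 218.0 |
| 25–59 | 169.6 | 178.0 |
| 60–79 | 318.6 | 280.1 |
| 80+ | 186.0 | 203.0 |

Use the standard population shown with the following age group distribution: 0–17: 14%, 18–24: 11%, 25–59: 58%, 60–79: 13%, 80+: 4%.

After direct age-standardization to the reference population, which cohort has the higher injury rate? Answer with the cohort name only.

Standard weights: 0.14, 0.11, 0.58, 0.13, 0.04.
Cohort E: 0.1400×242.9 + 0.1100×286.9 + 0.5800×169.6 + 0.1300×318.6 + 0.0400×186.0 = 212.7910 per 100,000.
The 2018 intake: 0.1400×213.0 + 0.1100×218.0 + 0.5800×178.0 + 0.1300×280.1 + 0.0400×203.0 = 201.5730 per 100,000.

Cohort E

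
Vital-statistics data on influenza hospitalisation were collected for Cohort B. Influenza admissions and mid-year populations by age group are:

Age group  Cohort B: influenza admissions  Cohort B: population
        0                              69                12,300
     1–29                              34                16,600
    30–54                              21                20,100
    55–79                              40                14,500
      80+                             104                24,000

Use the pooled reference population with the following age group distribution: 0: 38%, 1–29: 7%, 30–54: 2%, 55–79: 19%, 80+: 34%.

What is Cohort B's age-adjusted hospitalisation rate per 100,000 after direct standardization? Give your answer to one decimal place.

429.3

Age-specific rates per 100,000 for Cohort B: 560.98, 204.82, 104.48, 275.86, 433.33.
Standard weights: 0.38, 0.07, 0.02, 0.19, 0.34.
Standardized rate: 0.3800×560.98 + 0.0700×204.82 + 0.0200×104.48 + 0.1900×275.86 + 0.3400×433.33 = 429.3448 per 100,000.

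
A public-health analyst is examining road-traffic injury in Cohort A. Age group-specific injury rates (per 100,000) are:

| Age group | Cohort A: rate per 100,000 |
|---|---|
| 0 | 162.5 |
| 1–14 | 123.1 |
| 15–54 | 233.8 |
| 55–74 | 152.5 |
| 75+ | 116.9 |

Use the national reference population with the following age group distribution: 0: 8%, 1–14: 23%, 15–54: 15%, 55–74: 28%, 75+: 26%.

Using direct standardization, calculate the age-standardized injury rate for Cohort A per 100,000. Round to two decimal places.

Standard weights: 0.08, 0.23, 0.15, 0.28, 0.26.
Standardized rate: 0.0800×162.5 + 0.2300×123.1 + 0.1500×233.8 + 0.2800×152.5 + 0.2600×116.9 = 149.4770 per 100,000.

149.48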